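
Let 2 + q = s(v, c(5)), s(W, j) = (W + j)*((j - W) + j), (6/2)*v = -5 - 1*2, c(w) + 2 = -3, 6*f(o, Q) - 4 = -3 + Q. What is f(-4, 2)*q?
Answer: 244/9 ≈ 27.111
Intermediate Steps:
f(o, Q) = ⅙ + Q/6 (f(o, Q) = ⅔ + (-3 + Q)/6 = ⅔ + (-½ + Q/6) = ⅙ + Q/6)
c(w) = -5 (c(w) = -2 - 3 = -5)
v = -7/3 (v = (-5 - 1*2)/3 = (-5 - 2)/3 = (⅓)*(-7) = -7/3 ≈ -2.3333)
s(W, j) = (W + j)*(-W + 2*j)
q = 488/9 (q = -2 + (-(-7/3)² + 2*(-5)² - 7/3*(-5)) = -2 + (-1*49/9 + 2*25 + 35/3) = -2 + (-49/9 + 50 + 35/3) = -2 + 506/9 = 488/9 ≈ 54.222)
f(-4, 2)*q = (⅙ + (⅙)*2)*(488/9) = (⅙ + ⅓)*(488/9) = (½)*(488/9) = 244/9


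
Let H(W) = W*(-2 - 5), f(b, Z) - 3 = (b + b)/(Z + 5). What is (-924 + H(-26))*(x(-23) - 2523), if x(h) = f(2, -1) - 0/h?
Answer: 1869098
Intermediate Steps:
f(b, Z) = 3 + 2*b/(5 + Z) (f(b, Z) = 3 + (b + b)/(Z + 5) = 3 + (2*b)/(5 + Z) = 3 + 2*b/(5 + Z))
H(W) = -7*W (H(W) = W*(-7) = -7*W)
x(h) = 4 (x(h) = (15 + 2*2 + 3*(-1))/(5 - 1) - 0/h = (15 + 4 - 3)/4 - 1*0 = (¼)*16 + 0 = 4 + 0 = 4)
(-924 + H(-26))*(x(-23) - 2523) = (-924 - 7*(-26))*(4 - 2523) = (-924 + 182)*(-2519) = -742*(-2519) = 1869098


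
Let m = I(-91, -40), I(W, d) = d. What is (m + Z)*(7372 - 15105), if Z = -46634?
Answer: 360930042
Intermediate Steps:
m = -40
(m + Z)*(7372 - 15105) = (-40 - 46634)*(7372 - 15105) = -46674*(-7733) = 360930042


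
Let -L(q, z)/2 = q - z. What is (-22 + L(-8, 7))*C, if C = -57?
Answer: -456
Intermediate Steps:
L(q, z) = -2*q + 2*z (L(q, z) = -2*(q - z) = -2*q + 2*z)
(-22 + L(-8, 7))*C = (-22 + (-2*(-8) + 2*7))*(-57) = (-22 + (16 + 14))*(-57) = (-22 + 30)*(-57) = 8*(-57) = -456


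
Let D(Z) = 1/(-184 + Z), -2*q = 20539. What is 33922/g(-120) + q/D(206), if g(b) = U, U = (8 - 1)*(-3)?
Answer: -682633/3 ≈ -2.2754e+5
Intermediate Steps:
q = -20539/2 (q = -½*20539 = -20539/2 ≈ -10270.)
U = -21 (U = 7*(-3) = -21)
g(b) = -21
33922/g(-120) + q/D(206) = 33922/(-21) - 20539/(2*(1/(-184 + 206))) = 33922*(-1/21) - 20539/(2*(1/22)) = -4846/3 - 20539/(2*1/22) = -4846/3 - 20539/2*22 = -4846/3 - 225929 = -682633/3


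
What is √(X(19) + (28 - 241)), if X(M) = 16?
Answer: I*√197 ≈ 14.036*I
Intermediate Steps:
√(X(19) + (28 - 241)) = √(16 + (28 - 241)) = √(16 - 213) = √(-197) = I*√197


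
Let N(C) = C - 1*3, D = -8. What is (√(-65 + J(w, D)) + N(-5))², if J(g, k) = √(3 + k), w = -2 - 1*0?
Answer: (8 - √(-65 + I*√5))² ≈ -3.2185 - 126.78*I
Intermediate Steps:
w = -2 (w = -2 + 0 = -2)
N(C) = -3 + C (N(C) = C - 3 = -3 + C)
(√(-65 + J(w, D)) + N(-5))² = (√(-65 + √(3 - 8)) + (-3 - 5))² = (√(-65 + √(-5)) - 8)² = (√(-65 + I*√5) - 8)² = (-8 + √(-65 + I*√5))²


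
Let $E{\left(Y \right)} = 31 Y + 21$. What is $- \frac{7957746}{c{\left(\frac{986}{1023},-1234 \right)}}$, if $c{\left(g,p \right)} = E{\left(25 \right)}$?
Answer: $- \frac{3978873}{398} \approx -9997.2$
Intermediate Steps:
$E{\left(Y \right)} = 21 + 31 Y$
$c{\left(g,p \right)} = 796$ ($c{\left(g,p \right)} = 21 + 31 \cdot 25 = 21 + 775 = 796$)
$- \frac{7957746}{c{\left(\frac{986}{1023},-1234 \right)}} = - \frac{7957746}{796} = \left(-7957746\right) \frac{1}{796} = - \frac{3978873}{398}$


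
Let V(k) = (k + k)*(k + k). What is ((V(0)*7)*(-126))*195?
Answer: 0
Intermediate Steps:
V(k) = 4*k² (V(k) = (2*k)*(2*k) = 4*k²)
((V(0)*7)*(-126))*195 = (((4*0²)*7)*(-126))*195 = (((4*0)*7)*(-126))*195 = ((0*7)*(-126))*195 = (0*(-126))*195 = 0*195 = 0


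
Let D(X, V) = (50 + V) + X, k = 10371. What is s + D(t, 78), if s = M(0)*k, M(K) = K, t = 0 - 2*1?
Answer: 126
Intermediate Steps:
t = -2 (t = 0 - 2 = -2)
D(X, V) = 50 + V + X
s = 0 (s = 0*10371 = 0)
s + D(t, 78) = 0 + (50 + 78 - 2) = 0 + 126 = 126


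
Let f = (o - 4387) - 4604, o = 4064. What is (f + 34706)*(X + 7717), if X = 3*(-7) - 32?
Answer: 228226256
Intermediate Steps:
X = -53 (X = -21 - 32 = -53)
f = -4927 (f = (4064 - 4387) - 4604 = -323 - 4604 = -4927)
(f + 34706)*(X + 7717) = (-4927 + 34706)*(-53 + 7717) = 29779*7664 = 228226256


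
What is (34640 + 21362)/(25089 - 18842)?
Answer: 56002/6247 ≈ 8.9646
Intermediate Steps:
(34640 + 21362)/(25089 - 18842) = 56002/6247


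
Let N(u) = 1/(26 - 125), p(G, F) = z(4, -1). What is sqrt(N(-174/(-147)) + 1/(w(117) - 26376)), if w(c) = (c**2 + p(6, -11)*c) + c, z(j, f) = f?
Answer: I*sqrt(198263978)/139557 ≈ 0.1009*I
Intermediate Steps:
p(G, F) = -1
w(c) = c**2 (w(c) = (c**2 - c) + c = c**2)
N(u) = -1/99 (N(u) = 1/(-99) = -1/99)
sqrt(N(-174/(-147)) + 1/(w(117) - 26376)) = sqrt(-1/99 + 1/(117**2 - 26376)) = sqrt(-1/99 + 1/(13689 - 26376)) = sqrt(-1/99 + 1/(-12687)) = sqrt(-1/99 - 1/12687) = sqrt(-4262/418671) = I*sqrt(198263978)/139557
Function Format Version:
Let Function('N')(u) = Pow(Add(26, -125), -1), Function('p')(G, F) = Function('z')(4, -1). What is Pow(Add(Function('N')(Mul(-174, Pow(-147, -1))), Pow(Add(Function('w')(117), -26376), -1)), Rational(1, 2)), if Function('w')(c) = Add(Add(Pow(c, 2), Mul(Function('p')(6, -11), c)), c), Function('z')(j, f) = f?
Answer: Mul(Rational(1, 139557), I, Pow(198263978, Rational(1, 2))) ≈ Mul(0.10090, I)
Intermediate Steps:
Function('p')(G, F) = -1
Function('w')(c) = Pow(c, 2) (Function('w')(c) = Add(Add(Pow(c, 2), Mul(-1, c)), c) = Pow(c, 2))
Function('N')(u) = Rational(-1, 99) (Function('N')(u) = Pow(-99, -1) = Rational(-1, 99))
Pow(Add(Function('N')(Mul(-174, Pow(-147, -1))), Pow(Add(Function('w')(117), -26376), -1)), Rational(1, 2)) = Pow(Add(Rational(-1, 99), Pow(Add(Pow(117, 2), -26376), -1)), Rational(1, 2)) = Pow(Add(Rational(-1, 99), Pow(Add(13689, -26376), -1)), Rational(1, 2)) = Pow(Add(Rational(-1, 99), Pow(-12687, -1)), Rational(1, 2)) = Pow(Add(Rational(-1, 99), Rational(-1, 12687)), Rational(1, 2)) = Pow(Rational(-4262, 418671), Rational(1, 2)) = Mul(Rational(1, 139557), I, Pow(198263978, Rational(1, 2)))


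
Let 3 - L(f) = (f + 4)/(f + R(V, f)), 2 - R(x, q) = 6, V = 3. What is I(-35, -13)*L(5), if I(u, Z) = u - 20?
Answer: 330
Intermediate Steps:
R(x, q) = -4 (R(x, q) = 2 - 1*6 = 2 - 6 = -4)
L(f) = 3 - (4 + f)/(-4 + f) (L(f) = 3 - (f + 4)/(f - 4) = 3 - (4 + f)/(-4 + f))
I(u, Z) = -20 + u
I(-35, -13)*L(5) = (-20 - 35)*(2*(-8 + 5)/(-4 + 5)) = -110*(-3)/1 = -110*(-3) = -55*(-6) = 330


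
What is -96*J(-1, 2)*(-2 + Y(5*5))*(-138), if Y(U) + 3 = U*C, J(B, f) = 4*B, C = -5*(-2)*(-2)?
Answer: 26760960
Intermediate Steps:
C = -20 (C = 10*(-2) = -20)
Y(U) = -3 - 20*U (Y(U) = -3 + U*(-20) = -3 - 20*U)
-96*J(-1, 2)*(-2 + Y(5*5))*(-138) = -96*4*(-1)*(-2 + (-3 - 100*5))*(-138) = -(-384)*(-2 + (-3 - 20*25))*(-138) = -(-384)*(-2 + (-3 - 500))*(-138) = -(-384)*(-2 - 503)*(-138) = -(-384)*(-505)*(-138) = -96*2020*(-138) = -193920*(-138) = 26760960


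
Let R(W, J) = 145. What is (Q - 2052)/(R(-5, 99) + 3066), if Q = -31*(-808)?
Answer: 22996/3211 ≈ 7.1616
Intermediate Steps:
Q = 25048
(Q - 2052)/(R(-5, 99) + 3066) = (25048 - 2052)/(145 + 3066) = 22996/3211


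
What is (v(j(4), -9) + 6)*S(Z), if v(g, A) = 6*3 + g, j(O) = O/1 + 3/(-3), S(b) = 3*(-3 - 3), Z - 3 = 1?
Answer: -486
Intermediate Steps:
Z = 4 (Z = 3 + 1 = 4)
S(b) = -18 (S(b) = 3*(-6) = -18)
j(O) = -1 + O (j(O) = O*1 + 3*(-⅓) = O - 1 = -1 + O)
v(g, A) = 18 + g
(v(j(4), -9) + 6)*S(Z) = ((18 + (-1 + 4)) + 6)*(-18) = ((18 + 3) + 6)*(-18) = (21 + 6)*(-18) = 27*(-18) = -486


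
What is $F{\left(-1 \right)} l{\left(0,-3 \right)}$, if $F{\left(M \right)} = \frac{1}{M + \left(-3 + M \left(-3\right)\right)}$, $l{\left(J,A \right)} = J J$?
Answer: $0$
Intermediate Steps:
$l{\left(J,A \right)} = J^{2}$
$F{\left(M \right)} = \frac{1}{-3 - 2 M}$ ($F{\left(M \right)} = \frac{1}{M - \left(3 + 3 M\right)} = \frac{1}{-3 - 2 M}$)
$F{\left(-1 \right)} l{\left(0,-3 \right)} = - \frac{1}{3 + 2 \left(-1\right)} 0^{2} = - \frac{1}{3 - 2} \cdot 0 = - 1^{-1} \cdot 0 = \left(-1\right) 1 \cdot 0 = \left(-1\right) 0 = 0$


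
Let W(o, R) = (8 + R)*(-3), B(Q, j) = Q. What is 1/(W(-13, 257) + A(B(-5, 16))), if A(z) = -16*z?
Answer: -1/715 ≈ -0.0013986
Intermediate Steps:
W(o, R) = -24 - 3*R
1/(W(-13, 257) + A(B(-5, 16))) = 1/((-24 - 3*257) - 16*(-5)) = 1/((-24 - 771) + 80) = 1/(-795 + 80) = 1/(-715) = -1/715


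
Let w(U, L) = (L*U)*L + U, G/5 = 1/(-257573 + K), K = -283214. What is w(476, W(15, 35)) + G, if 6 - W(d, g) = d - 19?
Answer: 25998875807/540787 ≈ 48076.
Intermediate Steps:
W(d, g) = 25 - d (W(d, g) = 6 - (d - 19) = 6 - (-19 + d) = 6 + (19 - d) = 25 - d)
G = -5/540787 (G = 5/(-257573 - 283214) = 5/(-540787) = 5*(-1/540787) = -5/540787 ≈ -9.2458e-6)
w(U, L) = U + U*L² (w(U, L) = U*L² + U = U + U*L²)
w(476, W(15, 35)) + G = 476*(1 + (25 - 1*15)²) - 5/540787 = 476*(1 + (25 - 15)²) - 5/540787 = 476*(1 + 10²) - 5/540787 = 476*(1 + 100) - 5/540787 = 476*101 - 5/540787 = 48076 - 5/540787 = 25998875807/540787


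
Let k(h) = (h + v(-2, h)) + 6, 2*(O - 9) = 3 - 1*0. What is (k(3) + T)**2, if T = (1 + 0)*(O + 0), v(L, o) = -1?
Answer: 1369/4 ≈ 342.25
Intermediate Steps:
O = 21/2 (O = 9 + (3 - 1*0)/2 = 9 + (3 + 0)/2 = 9 + (1/2)*3 = 9 + 3/2 = 21/2 ≈ 10.500)
k(h) = 5 + h (k(h) = (h - 1) + 6 = (-1 + h) + 6 = 5 + h)
T = 21/2 (T = (1 + 0)*(21/2 + 0) = 1*(21/2) = 21/2 ≈ 10.500)
(k(3) + T)**2 = ((5 + 3) + 21/2)**2 = (8 + 21/2)**2 = (37/2)**2 = 1369/4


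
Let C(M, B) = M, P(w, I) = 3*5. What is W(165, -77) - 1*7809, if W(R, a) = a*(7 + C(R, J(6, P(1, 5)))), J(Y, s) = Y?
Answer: -21053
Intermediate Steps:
P(w, I) = 15
W(R, a) = a*(7 + R)
W(165, -77) - 1*7809 = -77*(7 + 165) - 1*7809 = -77*172 - 7809 = -13244 - 7809 = -21053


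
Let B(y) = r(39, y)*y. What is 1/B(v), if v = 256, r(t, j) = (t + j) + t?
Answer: 1/85504 ≈ 1.1695e-5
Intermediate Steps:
r(t, j) = j + 2*t (r(t, j) = (j + t) + t = j + 2*t)
B(y) = y*(78 + y) (B(y) = (y + 2*39)*y = (y + 78)*y = (78 + y)*y = y*(78 + y))
1/B(v) = 1/(256*(78 + 256)) = 1/(256*334) = 1/85504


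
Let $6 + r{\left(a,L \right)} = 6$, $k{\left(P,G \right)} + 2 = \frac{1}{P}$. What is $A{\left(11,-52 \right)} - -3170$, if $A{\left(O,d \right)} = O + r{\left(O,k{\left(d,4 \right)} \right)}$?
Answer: $3181$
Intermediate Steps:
$k{\left(P,G \right)} = -2 + \frac{1}{P}$
$r{\left(a,L \right)} = 0$ ($r{\left(a,L \right)} = -6 + 6 = 0$)
$A{\left(O,d \right)} = O$ ($A{\left(O,d \right)} = O + 0 = O$)
$A{\left(11,-52 \right)} - -3170 = 11 - -3170 = 11 + 3170 = 3181$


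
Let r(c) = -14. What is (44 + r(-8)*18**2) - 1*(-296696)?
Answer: 292204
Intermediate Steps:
(44 + r(-8)*18**2) - 1*(-296696) = (44 - 14*18**2) - 1*(-296696) = (44 - 14*324) + 296696 = (44 - 4536) + 296696 = -4492 + 296696 = 292204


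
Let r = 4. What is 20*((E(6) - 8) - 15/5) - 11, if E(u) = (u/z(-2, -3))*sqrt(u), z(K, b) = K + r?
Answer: -231 + 60*sqrt(6) ≈ -84.031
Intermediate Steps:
z(K, b) = 4 + K (z(K, b) = K + 4 = 4 + K)
E(u) = u**(3/2)/2 (E(u) = (u/(4 - 2))*sqrt(u) = (u/2)*sqrt(u) = u**(3/2)/2)
20*((E(6) - 8) - 15/5) - 11 = 20*((6**(3/2)/2 - 8) - 15/5) - 11 = 20*(((6*sqrt(6))/2 - 8) - 15*1/5) - 11 = 20*((3*sqrt(6) - 8) - 3) - 11 = 20*((-8 + 3*sqrt(6)) - 3) - 11 = 20*(-11 + 3*sqrt(6)) - 11 = (-220 + 60*sqrt(6)) - 11 = -231 + 60*sqrt(6)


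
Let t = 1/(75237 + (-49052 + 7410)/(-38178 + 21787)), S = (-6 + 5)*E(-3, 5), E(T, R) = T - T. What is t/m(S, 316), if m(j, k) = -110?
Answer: -37/306224930 ≈ -1.2083e-7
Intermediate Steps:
E(T, R) = 0
S = 0 (S = (-6 + 5)*0 = -1*0 = 0)
t = 37/2783863 (t = 1/(75237 - 41642/(-16391)) = 1/(75237 - 41642*(-1/16391)) = 1/(75237 + 94/37) = 1/(2783863/37) = 37/2783863 ≈ 1.3291e-5)
t/m(S, 316) = (37/2783863)/(-110) = (37/2783863)*(-1/110) = -37/306224930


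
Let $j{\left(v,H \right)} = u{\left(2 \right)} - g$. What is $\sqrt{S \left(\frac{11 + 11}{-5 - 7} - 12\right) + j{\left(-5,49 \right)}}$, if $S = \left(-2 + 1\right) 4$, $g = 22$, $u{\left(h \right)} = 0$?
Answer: $\frac{10 \sqrt{3}}{3} \approx 5.7735$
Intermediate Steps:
$S = -4$ ($S = \left(-1\right) 4 = -4$)
$j{\left(v,H \right)} = -22$ ($j{\left(v,H \right)} = 0 - 22 = -22$)
$\sqrt{S \left(\frac{11 + 11}{-5 - 7} - 12\right) + j{\left(-5,49 \right)}} = \sqrt{- 4 \left(\frac{11 + 11}{-5 - 7} - 12\right) - 22} = \sqrt{- 4 \left(\frac{22}{-12} - 12\right) - 22} = \sqrt{- 4 \left(22 \left(- \frac{1}{12}\right) - 12\right) - 22} = \sqrt{- 4 \left(- \frac{11}{6} - 12\right) - 22} = \sqrt{\left(-4\right) \left(- \frac{83}{6}\right) - 22} = \sqrt{\frac{166}{3} - 22} = \sqrt{\frac{100}{3}} = \frac{10 \sqrt{3}}{3}$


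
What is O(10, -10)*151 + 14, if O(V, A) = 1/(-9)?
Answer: -25/9 ≈ -2.7778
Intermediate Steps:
O(V, A) = -⅑
O(10, -10)*151 + 14 = -⅑*151 + 14 = -151/9 + 14 = -25/9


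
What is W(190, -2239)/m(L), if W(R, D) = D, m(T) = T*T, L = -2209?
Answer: -2239/4879681 ≈ -0.00045884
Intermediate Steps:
m(T) = T²
W(190, -2239)/m(L) = -2239/((-2209)²) = -2239/4879681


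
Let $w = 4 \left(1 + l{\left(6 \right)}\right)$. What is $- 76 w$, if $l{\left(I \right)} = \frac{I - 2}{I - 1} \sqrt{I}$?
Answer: $-304 - \frac{1216 \sqrt{6}}{5} \approx -899.72$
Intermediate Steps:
$l{\left(I \right)} = \frac{\sqrt{I} \left(-2 + I\right)}{-1 + I}$ ($l{\left(I \right)} = \frac{-2 + I}{-1 + I} \sqrt{I} = \frac{\sqrt{I} \left(-2 + I\right)}{-1 + I}$)
$w = 4 + \frac{16 \sqrt{6}}{5}$ ($w = 4 \left(1 + \frac{\sqrt{6} \left(-2 + 6\right)}{-1 + 6}\right) = 4 \left(1 + \sqrt{6} \cdot \frac{1}{5} \cdot 4\right) = 4 \left(1 + \frac{4 \sqrt{6}}{5}\right) = 4 + \frac{16 \sqrt{6}}{5} \approx 11.838$)
$- 76 w = - 76 \left(4 + \frac{16 \sqrt{6}}{5}\right) = -304 - \frac{1216 \sqrt{6}}{5}$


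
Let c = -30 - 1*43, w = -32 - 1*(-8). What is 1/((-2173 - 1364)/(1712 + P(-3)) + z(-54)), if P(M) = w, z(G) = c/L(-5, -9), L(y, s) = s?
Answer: 15192/91391 ≈ 0.16623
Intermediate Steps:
w = -24 (w = -32 + 8 = -24)
c = -73 (c = -30 - 43 = -73)
z(G) = 73/9 (z(G) = -73/(-9) = -73*(-1/9) = 73/9)
P(M) = -24
1/((-2173 - 1364)/(1712 + P(-3)) + z(-54)) = 1/((-2173 - 1364)/(1712 - 24) + 73/9) = 1/(-3537/1688 + 73/9) = 1/(91391/15192) = 15192/91391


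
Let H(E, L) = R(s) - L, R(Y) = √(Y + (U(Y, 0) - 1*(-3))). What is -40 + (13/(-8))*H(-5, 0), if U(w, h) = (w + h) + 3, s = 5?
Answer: -93/2 ≈ -46.500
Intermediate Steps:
U(w, h) = 3 + h + w (U(w, h) = (h + w) + 3 = 3 + h + w)
R(Y) = √(6 + 2*Y) (R(Y) = √(Y + ((3 + 0 + Y) - 1*(-3))) = √(Y + ((3 + Y) + 3)) = √(Y + (6 + Y)) = √(6 + 2*Y))
H(E, L) = 4 - L (H(E, L) = √(6 + 2*5) - L = √(6 + 10) - L = √16 - L = 4 - L)
-40 + (13/(-8))*H(-5, 0) = -40 + (13/(-8))*(4 - 1*0) = -40 + (13*(-⅛))*(4 + 0) = -40 - 13/8*4 = -40 - 13/2 = -93/2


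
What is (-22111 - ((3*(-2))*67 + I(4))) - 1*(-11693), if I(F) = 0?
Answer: -10016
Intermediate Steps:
(-22111 - ((3*(-2))*67 + I(4))) - 1*(-11693) = (-22111 - ((3*(-2))*67 + 0)) - 1*(-11693) = (-22111 - (-6*67 + 0)) + 11693 = (-22111 - (-402 + 0)) + 11693 = (-22111 - 1*(-402)) + 11693 = (-22111 + 402) + 11693 = -21709 + 11693 = -10016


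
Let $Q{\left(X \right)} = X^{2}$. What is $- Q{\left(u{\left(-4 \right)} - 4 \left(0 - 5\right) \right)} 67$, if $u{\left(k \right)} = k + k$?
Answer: $-9648$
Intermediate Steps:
$u{\left(k \right)} = 2 k$
$- Q{\left(u{\left(-4 \right)} - 4 \left(0 - 5\right) \right)} 67 = - \left(2 \left(-4\right) - 4 \left(0 - 5\right)\right)^{2} \cdot 67 = - \left(-8 - 4 \left(0 - 5\right)\right)^{2} \cdot 67 = - \left(-8 - -20\right)^{2} \cdot 67 = - \left(-8 + 20\right)^{2} \cdot 67 = - 12^{2} \cdot 67 = - 144 \cdot 67 = \left(-1\right) 9648 = -9648$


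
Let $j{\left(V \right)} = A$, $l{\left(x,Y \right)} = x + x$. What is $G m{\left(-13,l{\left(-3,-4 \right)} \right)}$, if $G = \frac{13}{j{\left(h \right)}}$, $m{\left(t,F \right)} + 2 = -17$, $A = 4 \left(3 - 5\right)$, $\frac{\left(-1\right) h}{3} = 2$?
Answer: $\frac{247}{8} \approx 30.875$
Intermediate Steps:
$h = -6$ ($h = \left(-3\right) 2 = -6$)
$A = -8$ ($A = 4 \left(-2\right) = -8$)
$l{\left(x,Y \right)} = 2 x$
$m{\left(t,F \right)} = -19$ ($m{\left(t,F \right)} = -2 - 17 = -19$)
$j{\left(V \right)} = -8$
$G = - \frac{13}{8}$ ($G = \frac{13}{-8} = 13 \left(- \frac{1}{8}\right) = - \frac{13}{8} \approx -1.625$)
$G m{\left(-13,l{\left(-3,-4 \right)} \right)} = \left(- \frac{13}{8}\right) \left(-19\right) = \frac{247}{8}$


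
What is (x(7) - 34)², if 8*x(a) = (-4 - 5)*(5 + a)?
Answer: 9025/4 ≈ 2256.3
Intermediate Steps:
x(a) = -45/8 - 9*a/8 (x(a) = ((-4 - 5)*(5 + a))/8 = (-9*(5 + a))/8 = (-45 - 9*a)/8 = -45/8 - 9*a/8)
(x(7) - 34)² = ((-45/8 - 9/8*7) - 34)² = ((-45/8 - 63/8) - 34)² = (-27/2 - 34)² = (-95/2)² = 9025/4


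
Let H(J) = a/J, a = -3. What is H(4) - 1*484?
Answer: -1939/4 ≈ -484.75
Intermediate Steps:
H(J) = -3/J
H(4) - 1*484 = -3/4 - 1*484 = -3*¼ - 484 = -¾ - 484 = -1939/4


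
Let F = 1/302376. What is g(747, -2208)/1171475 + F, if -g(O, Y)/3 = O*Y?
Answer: 1496196323603/354225924600 ≈ 4.2238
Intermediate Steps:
g(O, Y) = -3*O*Y
F = 1/302376 ≈ 3.3071e-6
g(747, -2208)/1171475 + F = -3*747*(-2208)/1171475 + 1/302376 = 4948128*(1/1171475) + 1/302376 = 4948128/1171475 + 1/302376 = 1496196323603/354225924600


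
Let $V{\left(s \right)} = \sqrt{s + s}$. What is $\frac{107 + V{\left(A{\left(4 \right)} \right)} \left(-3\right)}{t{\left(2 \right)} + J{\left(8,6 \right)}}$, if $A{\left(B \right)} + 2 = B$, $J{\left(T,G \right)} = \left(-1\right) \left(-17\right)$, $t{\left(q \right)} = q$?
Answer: $\frac{101}{19} \approx 5.3158$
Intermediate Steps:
$J{\left(T,G \right)} = 17$
$A{\left(B \right)} = -2 + B$
$V{\left(s \right)} = \sqrt{2} \sqrt{s}$ ($V{\left(s \right)} = \sqrt{2 s} = \sqrt{2} \sqrt{s}$)
$\frac{107 + V{\left(A{\left(4 \right)} \right)} \left(-3\right)}{t{\left(2 \right)} + J{\left(8,6 \right)}} = \frac{107 + \sqrt{2} \sqrt{-2 + 4} \left(-3\right)}{2 + 17} = \frac{107 + \sqrt{2} \sqrt{2} \left(-3\right)}{19} = \left(107 + 2 \left(-3\right)\right) \frac{1}{19} = \left(107 - 6\right) \frac{1}{19} = 101 \cdot \frac{1}{19} = \frac{101}{19}$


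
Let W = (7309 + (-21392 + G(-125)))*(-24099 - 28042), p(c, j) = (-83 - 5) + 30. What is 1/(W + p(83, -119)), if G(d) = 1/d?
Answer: 125/91787757766 ≈ 1.3618e-9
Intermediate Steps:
p(c, j) = -58 (p(c, j) = -88 + 30 = -58)
W = 91787765016/125 (W = (7309 + (-21392 + 1/(-125)))*(-24099 - 28042) = (7309 + (-21392 - 1/125))*(-52141) = (7309 - 2674001/125)*(-52141) = -1760376/125*(-52141) = 91787765016/125 ≈ 7.3430e+8)
1/(W + p(83, -119)) = 1/(91787765016/125 - 58) = 1/(91787757766/125) = 125/91787757766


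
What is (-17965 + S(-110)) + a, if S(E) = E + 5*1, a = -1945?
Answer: -20015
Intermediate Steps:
S(E) = 5 + E (S(E) = E + 5 = 5 + E)
(-17965 + S(-110)) + a = (-17965 + (5 - 110)) - 1945 = (-17965 - 105) - 1945 = -18070 - 1945 = -20015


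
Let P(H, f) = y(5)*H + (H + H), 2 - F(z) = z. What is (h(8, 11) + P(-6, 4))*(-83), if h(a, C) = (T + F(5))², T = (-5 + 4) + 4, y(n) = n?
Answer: 3486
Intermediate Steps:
F(z) = 2 - z
P(H, f) = 7*H (P(H, f) = 5*H + (H + H) = 5*H + 2*H = 7*H)
T = 3 (T = -1 + 4 = 3)
h(a, C) = 0 (h(a, C) = (3 + (2 - 1*5))² = (3 + (2 - 5))² = (3 - 3)² = 0² = 0)
(h(8, 11) + P(-6, 4))*(-83) = (0 + 7*(-6))*(-83) = (0 - 42)*(-83) = -42*(-83) = 3486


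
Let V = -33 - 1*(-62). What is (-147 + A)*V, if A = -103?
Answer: -7250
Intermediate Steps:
V = 29 (V = -33 + 62 = 29)
(-147 + A)*V = (-147 - 103)*29 = -250*29 = -7250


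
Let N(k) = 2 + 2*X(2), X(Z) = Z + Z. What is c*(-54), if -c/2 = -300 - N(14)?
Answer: -33480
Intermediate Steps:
X(Z) = 2*Z
N(k) = 10 (N(k) = 2 + 2*(2*2) = 2 + 2*4 = 2 + 8 = 10)
c = 620 (c = -2*(-300 - 1*10) = -2*(-300 - 10) = -2*(-310) = 620)
c*(-54) = 620*(-54) = -33480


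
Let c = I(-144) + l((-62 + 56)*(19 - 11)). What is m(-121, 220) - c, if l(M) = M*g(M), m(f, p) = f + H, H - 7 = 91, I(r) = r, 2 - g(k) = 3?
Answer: 73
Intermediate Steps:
g(k) = -1 (g(k) = 2 - 1*3 = 2 - 3 = -1)
H = 98 (H = 7 + 91 = 98)
m(f, p) = 98 + f (m(f, p) = f + 98 = 98 + f)
l(M) = -M (l(M) = M*(-1) = -M)
c = -96 (c = -144 - (-62 + 56)*(19 - 11) = -144 - (-6)*8 = -144 - 1*(-48) = -144 + 48 = -96)
m(-121, 220) - c = (98 - 121) - 1*(-96) = -23 + 96 = 73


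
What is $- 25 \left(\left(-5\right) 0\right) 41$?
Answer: $0$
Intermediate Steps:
$- 25 \left(\left(-5\right) 0\right) 41 = \left(-25\right) 0 \cdot 41 = 0 \cdot 41 = 0$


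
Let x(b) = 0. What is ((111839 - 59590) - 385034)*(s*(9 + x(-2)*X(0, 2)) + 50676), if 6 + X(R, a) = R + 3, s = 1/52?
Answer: -876942053385/52 ≈ -1.6864e+10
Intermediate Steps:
s = 1/52 ≈ 0.019231
X(R, a) = -3 + R (X(R, a) = -6 + (R + 3) = -6 + (3 + R) = -3 + R)
((111839 - 59590) - 385034)*(s*(9 + x(-2)*X(0, 2)) + 50676) = ((111839 - 59590) - 385034)*((9 + 0*(-3 + 0))/52 + 50676) = (52249 - 385034)*((9 + 0*(-3))/52 + 50676) = -332785*((9 + 0)/52 + 50676) = -332785*((1/52)*9 + 50676) = -332785*(9/52 + 50676) = -332785*2635161/52 = -876942053385/52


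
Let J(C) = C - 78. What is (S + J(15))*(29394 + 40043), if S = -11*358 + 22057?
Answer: 1253754472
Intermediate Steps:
J(C) = -78 + C
S = 18119 (S = -3938 + 22057 = 18119)
(S + J(15))*(29394 + 40043) = (18119 + (-78 + 15))*(29394 + 40043) = (18119 - 63)*69437 = 18056*69437 = 1253754472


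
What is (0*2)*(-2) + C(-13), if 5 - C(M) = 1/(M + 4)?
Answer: 46/9 ≈ 5.1111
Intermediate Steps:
C(M) = 5 - 1/(4 + M) (C(M) = 5 - 1/(M + 4) = 5 - 1/(4 + M))
(0*2)*(-2) + C(-13) = (0*2)*(-2) + (19 + 5*(-13))/(4 - 13) = 0*(-2) + (19 - 65)/(-9) = 0 - ⅑*(-46) = 0 + 46/9 = 46/9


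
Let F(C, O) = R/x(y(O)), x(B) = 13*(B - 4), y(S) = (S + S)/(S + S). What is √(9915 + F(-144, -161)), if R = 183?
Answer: √1674842/13 ≈ 99.551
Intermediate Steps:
y(S) = 1 (y(S) = (2*S)/((2*S)) = (2*S)*(1/(2*S)) = 1)
x(B) = -52 + 13*B (x(B) = 13*(-4 + B) = -52 + 13*B)
F(C, O) = -61/13 (F(C, O) = 183/(-52 + 13*1) = 183/(-52 + 13) = 183/(-39) = 183*(-1/39) = -61/13)
√(9915 + F(-144, -161)) = √(9915 - 61/13) = √(128834/13) = √1674842/13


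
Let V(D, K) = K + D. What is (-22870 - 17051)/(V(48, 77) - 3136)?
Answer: 39921/3011 ≈ 13.258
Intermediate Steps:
V(D, K) = D + K
(-22870 - 17051)/(V(48, 77) - 3136) = (-22870 - 17051)/((48 + 77) - 3136) = -39921/(125 - 3136) = -39921/(-3011) = -39921*(-1/3011) = 39921/3011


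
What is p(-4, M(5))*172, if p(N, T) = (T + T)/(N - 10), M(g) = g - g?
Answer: 0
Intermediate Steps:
M(g) = 0
p(N, T) = 2*T/(-10 + N) (p(N, T) = (2*T)/(-10 + N) = 2*T/(-10 + N))
p(-4, M(5))*172 = (2*0/(-10 - 4))*172 = (2*0/(-14))*172 = (2*0*(-1/14))*172 = 0*172 = 0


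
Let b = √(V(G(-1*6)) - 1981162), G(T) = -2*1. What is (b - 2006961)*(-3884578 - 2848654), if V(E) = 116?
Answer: 13513334027952 - 6733232*I*√1981046 ≈ 1.3513e+13 - 9.477e+9*I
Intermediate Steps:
G(T) = -2
b = I*√1981046 (b = √(116 - 1981162) = √(-1981046) = I*√1981046 ≈ 1407.5*I)
(b - 2006961)*(-3884578 - 2848654) = (I*√1981046 - 2006961)*(-3884578 - 2848654) = (-2006961 + I*√1981046)*(-6733232) = 13513334027952 - 6733232*I*√1981046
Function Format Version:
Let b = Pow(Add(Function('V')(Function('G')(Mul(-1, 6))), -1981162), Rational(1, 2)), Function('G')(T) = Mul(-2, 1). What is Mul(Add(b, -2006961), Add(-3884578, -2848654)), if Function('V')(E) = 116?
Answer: Add(13513334027952, Mul(-6733232, I, Pow(1981046, Rational(1, 2)))) ≈ Add(1.3513e+13, Mul(-9.4770e+9, I))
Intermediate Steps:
Function('G')(T) = -2
b = Mul(I, Pow(1981046, Rational(1, 2))) (b = Pow(Add(116, -1981162), Rational(1, 2)) = Pow(-1981046, Rational(1, 2)) = Mul(I, Pow(1981046, Rational(1, 2))) ≈ Mul(1407.5, I))
Mul(Add(b, -2006961), Add(-3884578, -2848654)) = Mul(Add(Mul(I, Pow(1981046, Rational(1, 2))), -2006961), Add(-3884578, -2848654)) = Mul(Add(-2006961, Mul(I, Pow(1981046, Rational(1, 2)))), -6733232) = Add(13513334027952, Mul(-6733232, I, Pow(1981046, Rational(1, 2))))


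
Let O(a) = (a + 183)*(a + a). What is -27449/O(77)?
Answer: -27449/40040 ≈ -0.68554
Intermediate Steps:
O(a) = 2*a*(183 + a) (O(a) = (183 + a)*(2*a) = 2*a*(183 + a))
-27449/O(77) = -27449*1/(154*(183 + 77)) = -27449/(2*77*260) = -27449/40040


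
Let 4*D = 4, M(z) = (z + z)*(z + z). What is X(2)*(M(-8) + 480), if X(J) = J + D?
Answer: 2208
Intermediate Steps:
M(z) = 4*z² (M(z) = (2*z)*(2*z) = 4*z²)
D = 1 (D = (¼)*4 = 1)
X(J) = 1 + J (X(J) = J + 1 = 1 + J)
X(2)*(M(-8) + 480) = (1 + 2)*(4*(-8)² + 480) = 3*(4*64 + 480) = 3*(256 + 480) = 3*736 = 2208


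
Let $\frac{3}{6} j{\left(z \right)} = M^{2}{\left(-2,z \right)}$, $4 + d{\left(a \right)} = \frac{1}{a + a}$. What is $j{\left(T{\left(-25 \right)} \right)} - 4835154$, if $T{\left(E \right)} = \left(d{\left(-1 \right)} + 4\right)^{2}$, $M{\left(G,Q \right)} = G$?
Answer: $-4835146$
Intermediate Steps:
$d{\left(a \right)} = -4 + \frac{1}{2 a}$ ($d{\left(a \right)} = -4 + \frac{1}{a + a} = -4 + \frac{1}{2 a}$)
$T{\left(E \right)} = \frac{1}{4}$ ($T{\left(E \right)} = \left(\left(-4 + \frac{1}{2 \left(-1\right)}\right) + 4\right)^{2} = \left(\left(-4 + \frac{1}{2} \left(-1\right)\right) + 4\right)^{2} = \left(\left(-4 - \frac{1}{2}\right) + 4\right)^{2} = \left(- \frac{9}{2} + 4\right)^{2} = \left(- \frac{1}{2}\right)^{2} = \frac{1}{4}$)
$j{\left(z \right)} = 8$ ($j{\left(z \right)} = 2 \left(-2\right)^{2} = 2 \cdot 4 = 8$)
$j{\left(T{\left(-25 \right)} \right)} - 4835154 = 8 - 4835154 = -4835146$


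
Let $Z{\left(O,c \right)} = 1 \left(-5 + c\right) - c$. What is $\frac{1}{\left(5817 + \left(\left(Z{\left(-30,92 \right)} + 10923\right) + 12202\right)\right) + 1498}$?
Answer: $\frac{1}{30435} \approx 3.2857 \cdot 10^{-5}$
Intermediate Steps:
$Z{\left(O,c \right)} = -5$ ($Z{\left(O,c \right)} = \left(-5 + c\right) - c = -5$)
$\frac{1}{\left(5817 + \left(\left(Z{\left(-30,92 \right)} + 10923\right) + 12202\right)\right) + 1498} = \frac{1}{\left(5817 + \left(\left(-5 + 10923\right) + 12202\right)\right) + 1498} = \frac{1}{\left(5817 + \left(10918 + 12202\right)\right) + 1498} = \frac{1}{\left(5817 + 23120\right) + 1498} = \frac{1}{28937 + 1498} = \frac{1}{30435}$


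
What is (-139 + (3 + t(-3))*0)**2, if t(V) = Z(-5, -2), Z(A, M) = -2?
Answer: 19321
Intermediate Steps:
t(V) = -2
(-139 + (3 + t(-3))*0)**2 = (-139 + (3 - 2)*0)**2 = (-139 + 1*0)**2 = (-139 + 0)**2 = (-139)**2 = 19321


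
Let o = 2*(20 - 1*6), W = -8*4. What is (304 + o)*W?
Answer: -10624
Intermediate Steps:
W = -32
o = 28 (o = 2*(20 - 6) = 2*14 = 28)
(304 + o)*W = (304 + 28)*(-32) = 332*(-32) = -10624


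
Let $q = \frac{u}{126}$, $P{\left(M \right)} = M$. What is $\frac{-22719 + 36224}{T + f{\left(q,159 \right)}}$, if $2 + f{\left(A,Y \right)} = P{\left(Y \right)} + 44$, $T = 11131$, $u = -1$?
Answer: $\frac{13505}{11332} \approx 1.1918$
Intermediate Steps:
$q = - \frac{1}{126} \approx -0.0079365$
$f{\left(A,Y \right)} = 42 + Y$ ($f{\left(A,Y \right)} = -2 + \left(Y + 44\right) = -2 + \left(44 + Y\right) = 42 + Y$)
$\frac{-22719 + 36224}{T + f{\left(q,159 \right)}} = \frac{-22719 + 36224}{11131 + \left(42 + 159\right)} = \frac{13505}{11131 + 201} = \frac{13505}{11332}$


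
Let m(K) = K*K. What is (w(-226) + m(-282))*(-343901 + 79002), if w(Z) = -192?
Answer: -21014967468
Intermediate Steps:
m(K) = K**2
(w(-226) + m(-282))*(-343901 + 79002) = (-192 + (-282)**2)*(-343901 + 79002) = (-192 + 79524)*(-264899) = 79332*(-264899) = -21014967468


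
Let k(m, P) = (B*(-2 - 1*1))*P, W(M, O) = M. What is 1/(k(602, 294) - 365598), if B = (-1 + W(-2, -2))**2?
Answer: -1/373536 ≈ -2.6771e-6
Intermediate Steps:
B = 9 (B = (-1 - 2)**2 = (-3)**2 = 9)
k(m, P) = -27*P (k(m, P) = (9*(-2 - 1*1))*P = (9*(-2 - 1))*P = (9*(-3))*P = -27*P)
1/(k(602, 294) - 365598) = 1/(-27*294 - 365598) = 1/(-7938 - 365598) = 1/(-373536) = -1/373536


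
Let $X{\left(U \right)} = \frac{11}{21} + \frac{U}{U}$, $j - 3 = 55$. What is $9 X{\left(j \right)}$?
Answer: $\frac{96}{7} \approx 13.714$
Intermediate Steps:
$j = 58$ ($j = 3 + 55 = 58$)
$X{\left(U \right)} = \frac{32}{21}$ ($X{\left(U \right)} = 11 \cdot \frac{1}{21} + 1 = \frac{11}{21} + 1 = \frac{32}{21}$)
$9 X{\left(j \right)} = 9 \cdot \frac{32}{21} = \frac{96}{7}$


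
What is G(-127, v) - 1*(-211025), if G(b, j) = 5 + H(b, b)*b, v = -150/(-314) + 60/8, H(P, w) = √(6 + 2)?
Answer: 211030 - 254*√2 ≈ 2.1067e+5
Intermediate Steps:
H(P, w) = 2*√2 (H(P, w) = √8 = 2*√2)
v = 2505/314 (v = -150*(-1/314) + 60*(⅛) = 75/157 + 15/2 = 2505/314 ≈ 7.9777)
G(b, j) = 5 + 2*b*√2 (G(b, j) = 5 + (2*√2)*b = 5 + 2*b*√2)
G(-127, v) - 1*(-211025) = (5 + 2*(-127)*√2) - 1*(-211025) = (5 - 254*√2) + 211025 = 211030 - 254*√2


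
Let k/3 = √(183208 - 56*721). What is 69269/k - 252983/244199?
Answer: -252983/244199 + 613*√8927/948 ≈ 60.059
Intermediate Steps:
k = 12*√8927 (k = 3*√(183208 - 56*721) = 3*√(183208 - 40376) = 3*√142832 = 3*(4*√8927) = 12*√8927 ≈ 1133.8)
69269/k - 252983/244199 = 69269/((12*√8927)) - 252983/244199 = 69269*(√8927/107124) - 252983*1/244199 = 613*√8927/948 - 252983/244199 = -252983/244199 + 613*√8927/948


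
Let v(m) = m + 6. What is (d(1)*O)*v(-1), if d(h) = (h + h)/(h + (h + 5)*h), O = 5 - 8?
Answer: -30/7 ≈ -4.2857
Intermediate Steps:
v(m) = 6 + m
O = -3
d(h) = 2*h/(h + h*(5 + h)) (d(h) = (2*h)/(h + (5 + h)*h) = (2*h)/(h + h*(5 + h)) = 2*h/(h + h*(5 + h)))
(d(1)*O)*v(-1) = ((2/(6 + 1))*(-3))*(6 - 1) = ((2/7)*(-3))*5 = -6/7*5 = -30/7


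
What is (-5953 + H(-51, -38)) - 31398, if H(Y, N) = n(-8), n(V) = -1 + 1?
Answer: -37351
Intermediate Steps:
n(V) = 0
H(Y, N) = 0
(-5953 + H(-51, -38)) - 31398 = (-5953 + 0) - 31398 = -5953 - 31398 = -37351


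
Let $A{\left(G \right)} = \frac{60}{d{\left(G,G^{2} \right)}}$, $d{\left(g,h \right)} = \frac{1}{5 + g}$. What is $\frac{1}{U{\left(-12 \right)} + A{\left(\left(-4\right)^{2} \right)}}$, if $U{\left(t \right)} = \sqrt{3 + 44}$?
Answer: $\frac{1260}{1587553} - \frac{\sqrt{47}}{1587553} \approx 0.00078936$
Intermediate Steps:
$U{\left(t \right)} = \sqrt{47}$
$A{\left(G \right)} = 300 + 60 G$ ($A{\left(G \right)} = \frac{60}{\frac{1}{5 + G}} = 60 \left(5 + G\right) = 300 + 60 G$)
$\frac{1}{U{\left(-12 \right)} + A{\left(\left(-4\right)^{2} \right)}} = \frac{1}{\sqrt{47} + \left(300 + 60 \left(-4\right)^{2}\right)} = \frac{1}{\sqrt{47} + \left(300 + 60 \cdot 16\right)} = \frac{1}{\sqrt{47} + \left(300 + 960\right)} = \frac{1}{\sqrt{47} + 1260} = \frac{1}{1260 + \sqrt{47}}$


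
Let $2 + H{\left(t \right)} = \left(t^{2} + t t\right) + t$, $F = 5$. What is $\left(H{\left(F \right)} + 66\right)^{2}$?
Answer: $14161$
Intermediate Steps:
$H{\left(t \right)} = -2 + t + 2 t^{2}$ ($H{\left(t \right)} = -2 + \left(\left(t^{2} + t t\right) + t\right) = -2 + \left(\left(t^{2} + t^{2}\right) + t\right) = -2 + \left(2 t^{2} + t\right) = -2 + \left(t + 2 t^{2}\right) = -2 + t + 2 t^{2}$)
$\left(H{\left(F \right)} + 66\right)^{2} = \left(\left(-2 + 5 + 2 \cdot 5^{2}\right) + 66\right)^{2} = \left(\left(-2 + 5 + 2 \cdot 25\right) + 66\right)^{2} = \left(\left(-2 + 5 + 50\right) + 66\right)^{2} = \left(53 + 66\right)^{2} = 119^{2} = 14161$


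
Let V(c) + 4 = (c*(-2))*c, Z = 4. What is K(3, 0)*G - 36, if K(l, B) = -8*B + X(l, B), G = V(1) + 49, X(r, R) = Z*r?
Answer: 480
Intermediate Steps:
X(r, R) = 4*r
V(c) = -4 - 2*c² (V(c) = -4 + (c*(-2))*c = -4 + (-2*c)*c = -4 - 2*c²)
G = 43 (G = (-4 - 2*1²) + 49 = (-4 - 2*1) + 49 = (-4 - 2) + 49 = -6 + 49 = 43)
K(l, B) = -8*B + 4*l
K(3, 0)*G - 36 = (-8*0 + 4*3)*43 - 36 = (0 + 12)*43 - 36 = 12*43 - 36 = 516 - 36 = 480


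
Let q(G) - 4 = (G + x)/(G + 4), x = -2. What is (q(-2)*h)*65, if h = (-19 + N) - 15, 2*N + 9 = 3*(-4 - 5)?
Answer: -6760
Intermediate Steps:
N = -18 (N = -9/2 + (3*(-4 - 5))/2 = -9/2 + (3*(-9))/2 = -9/2 + (½)*(-27) = -9/2 - 27/2 = -18)
q(G) = 4 + (-2 + G)/(4 + G) (q(G) = 4 + (G - 2)/(G + 4) = 4 + (-2 + G)/(4 + G))
h = -52 (h = (-19 - 18) - 15 = -37 - 15 = -52)
(q(-2)*h)*65 = (((14 + 5*(-2))/(4 - 2))*(-52))*65 = (((14 - 10)/2)*(-52))*65 = (((½)*4)*(-52))*65 = (2*(-52))*65 = -104*65 = -6760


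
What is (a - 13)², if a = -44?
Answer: 3249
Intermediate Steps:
(a - 13)² = (-44 - 13)² = (-57)² = 3249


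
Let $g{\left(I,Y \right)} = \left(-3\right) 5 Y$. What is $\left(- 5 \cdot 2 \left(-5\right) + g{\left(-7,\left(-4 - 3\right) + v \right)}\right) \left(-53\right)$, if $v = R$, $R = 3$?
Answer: $-5830$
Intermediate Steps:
$v = 3$
$g{\left(I,Y \right)} = - 15 Y$
$\left(- 5 \cdot 2 \left(-5\right) + g{\left(-7,\left(-4 - 3\right) + v \right)}\right) \left(-53\right) = \left(- 5 \cdot 2 \left(-5\right) - 15 \left(\left(-4 - 3\right) + 3\right)\right) \left(-53\right) = \left(\left(-1\right) 10 \left(-5\right) - 15 \left(-7 + 3\right)\right) \left(-53\right) = \left(\left(-10\right) \left(-5\right) - -60\right) \left(-53\right) = \left(50 + 60\right) \left(-53\right) = 110 \left(-53\right) = -5830$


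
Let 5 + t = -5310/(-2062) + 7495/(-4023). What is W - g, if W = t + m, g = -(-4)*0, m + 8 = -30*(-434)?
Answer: 53952256711/4147713 ≈ 13008.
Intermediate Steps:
t = -17784845/4147713 (t = -5 + (-5310/(-2062) + 7495/(-4023)) = -5 + (-5310*(-1/2062) + 7495*(-1/4023)) = -5 + (2655/1031 - 7495/4023) = -5 + 2953720/4147713 = -17784845/4147713 ≈ -4.2879)
m = 13012 (m = -8 - 30*(-434) = -8 + 13020 = 13012)
g = 0 (g = -1*0 = 0)
W = 53952256711/4147713 (W = -17784845/4147713 + 13012 = 53952256711/4147713 ≈ 13008.)
W - g = 53952256711/4147713 - 1*0 = 53952256711/4147713 + 0 = 53952256711/4147713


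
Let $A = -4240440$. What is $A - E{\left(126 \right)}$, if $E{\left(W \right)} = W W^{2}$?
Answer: $-6240816$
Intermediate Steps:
$E{\left(W \right)} = W^{3}$
$A - E{\left(126 \right)} = -4240440 - 126^{3} = -4240440 - 2000376 = -6240816$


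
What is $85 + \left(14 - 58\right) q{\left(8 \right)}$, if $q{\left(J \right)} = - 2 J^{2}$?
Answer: $5717$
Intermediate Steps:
$85 + \left(14 - 58\right) q{\left(8 \right)} = 85 + \left(14 - 58\right) \left(- 2 \cdot 8^{2}\right) = 85 + \left(14 - 58\right) \left(\left(-2\right) 64\right) = 85 - -5632 = 85 + 5632 = 5717$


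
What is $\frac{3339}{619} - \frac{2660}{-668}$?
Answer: $\frac{969248}{103373} \approx 9.3762$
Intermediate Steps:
$\frac{3339}{619} - \frac{2660}{-668} = 3339 \cdot \frac{1}{619} - - \frac{665}{167} = \frac{3339}{619} + \frac{665}{167} = \frac{969248}{103373}$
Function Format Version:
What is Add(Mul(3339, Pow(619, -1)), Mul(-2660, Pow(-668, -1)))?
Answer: Rational(969248, 103373) ≈ 9.3762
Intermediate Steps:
Add(Mul(3339, Pow(619, -1)), Mul(-2660, Pow(-668, -1))) = Add(Mul(3339, Rational(1, 619)), Mul(-2660, Rational(-1, 668))) = Add(Rational(3339, 619), Rational(665, 167)) = Rational(969248, 103373)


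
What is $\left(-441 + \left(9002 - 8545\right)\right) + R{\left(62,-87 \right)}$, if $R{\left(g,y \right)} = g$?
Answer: $78$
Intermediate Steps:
$\left(-441 + \left(9002 - 8545\right)\right) + R{\left(62,-87 \right)} = \left(-441 + \left(9002 - 8545\right)\right) + 62 = \left(-441 + 457\right) + 62 = 16 + 62 = 78$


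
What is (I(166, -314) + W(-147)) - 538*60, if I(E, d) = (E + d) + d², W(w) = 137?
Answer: 66305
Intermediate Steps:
I(E, d) = E + d + d²
(I(166, -314) + W(-147)) - 538*60 = ((166 - 314 + (-314)²) + 137) - 538*60 = ((166 - 314 + 98596) + 137) - 32280 = (98448 + 137) - 32280 = 98585 - 32280 = 66305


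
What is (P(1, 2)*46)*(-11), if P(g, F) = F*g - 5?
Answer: 1518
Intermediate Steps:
P(g, F) = -5 + F*g
(P(1, 2)*46)*(-11) = ((-5 + 2*1)*46)*(-11) = ((-5 + 2)*46)*(-11) = -3*46*(-11) = -138*(-11) = 1518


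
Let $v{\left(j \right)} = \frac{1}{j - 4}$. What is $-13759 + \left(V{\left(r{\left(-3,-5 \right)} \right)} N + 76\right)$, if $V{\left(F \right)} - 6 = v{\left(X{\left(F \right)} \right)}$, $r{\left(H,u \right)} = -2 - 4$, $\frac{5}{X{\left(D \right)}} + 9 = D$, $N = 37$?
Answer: $- \frac{175104}{13} \approx -13470.0$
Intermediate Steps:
$X{\left(D \right)} = \frac{5}{-9 + D}$
$v{\left(j \right)} = \frac{1}{-4 + j}$
$r{\left(H,u \right)} = -6$ ($r{\left(H,u \right)} = -2 - 4 = -6$)
$V{\left(F \right)} = 6 + \frac{1}{-4 + \frac{5}{-9 + F}}$
$-13759 + \left(V{\left(r{\left(-3,-5 \right)} \right)} N + 76\right) = -13759 + \left(\frac{-237 + 23 \left(-6\right)}{-41 + 4 \left(-6\right)} 37 + 76\right) = -13759 + \left(\frac{-237 - 138}{-41 - 24} \cdot 37 + 76\right) = -13759 + \left(\frac{1}{-65} \left(-375\right) 37 + 76\right) = -13759 + \left(\left(- \frac{1}{65}\right) \left(-375\right) 37 + 76\right) = -13759 + \left(\frac{75}{13} \cdot 37 + 76\right) = -13759 + \left(\frac{2775}{13} + 76\right) = -13759 + \frac{3763}{13} = - \frac{175104}{13}$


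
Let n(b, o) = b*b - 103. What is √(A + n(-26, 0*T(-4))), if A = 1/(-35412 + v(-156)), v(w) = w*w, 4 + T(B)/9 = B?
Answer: √17573588643/5538 ≈ 23.937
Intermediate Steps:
T(B) = -36 + 9*B
v(w) = w²
n(b, o) = -103 + b² (n(b, o) = b² - 103 = -103 + b²)
A = -1/11076 (A = 1/(-35412 + (-156)²) = 1/(-35412 + 24336) = 1/(-11076) = -1/11076 ≈ -9.0285e-5)
√(A + n(-26, 0*T(-4))) = √(-1/11076 + (-103 + (-26)²)) = √(-1/11076 + (-103 + 676)) = √(-1/11076 + 573) = √(6346547/11076) = √17573588643/5538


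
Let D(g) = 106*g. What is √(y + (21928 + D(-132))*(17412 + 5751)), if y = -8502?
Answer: 3*√20423674 ≈ 13558.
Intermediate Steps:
√(y + (21928 + D(-132))*(17412 + 5751)) = √(-8502 + (21928 + 106*(-132))*(17412 + 5751)) = √(-8502 + (21928 - 13992)*23163) = √(-8502 + 7936*23163) = √(-8502 + 183821568) = √183813066 = 3*√20423674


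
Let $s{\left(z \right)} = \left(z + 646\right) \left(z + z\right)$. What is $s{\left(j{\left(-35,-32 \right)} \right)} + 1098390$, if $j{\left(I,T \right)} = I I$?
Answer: $5682340$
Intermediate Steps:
$j{\left(I,T \right)} = I^{2}$
$s{\left(z \right)} = 2 z \left(646 + z\right)$ ($s{\left(z \right)} = \left(646 + z\right) 2 z = 2 z \left(646 + z\right)$)
$s{\left(j{\left(-35,-32 \right)} \right)} + 1098390 = 2 \left(-35\right)^{2} \left(646 + \left(-35\right)^{2}\right) + 1098390 = 2 \cdot 1225 \left(646 + 1225\right) + 1098390 = 2 \cdot 1225 \cdot 1871 + 1098390 = 4583950 + 1098390 = 5682340$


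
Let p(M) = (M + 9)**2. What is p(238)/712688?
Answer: 61009/712688 ≈ 0.085604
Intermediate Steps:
p(M) = (9 + M)**2
p(238)/712688 = (9 + 238)**2/712688 = 247**2*(1/712688) = 61009*(1/712688) = 61009/712688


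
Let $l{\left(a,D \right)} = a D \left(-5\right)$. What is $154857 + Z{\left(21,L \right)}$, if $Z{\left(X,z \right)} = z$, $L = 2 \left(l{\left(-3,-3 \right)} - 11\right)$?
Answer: $154745$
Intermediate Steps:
$l{\left(a,D \right)} = - 5 D a$ ($l{\left(a,D \right)} = D a \left(-5\right) = - 5 D a$)
$L = -112$ ($L = 2 \left(\left(-5\right) \left(-3\right) \left(-3\right) - 11\right) = 2 \left(-45 - 11\right) = 2 \left(-56\right) = -112$)
$154857 + Z{\left(21,L \right)} = 154857 - 112 = 154745$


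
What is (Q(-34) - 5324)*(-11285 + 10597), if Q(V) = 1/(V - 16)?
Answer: 91573144/25 ≈ 3.6629e+6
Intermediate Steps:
Q(V) = 1/(-16 + V)
(Q(-34) - 5324)*(-11285 + 10597) = (1/(-16 - 34) - 5324)*(-11285 + 10597) = (1/(-50) - 5324)*(-688) = (-1/50 - 5324)*(-688) = -266201/50*(-688) = 91573144/25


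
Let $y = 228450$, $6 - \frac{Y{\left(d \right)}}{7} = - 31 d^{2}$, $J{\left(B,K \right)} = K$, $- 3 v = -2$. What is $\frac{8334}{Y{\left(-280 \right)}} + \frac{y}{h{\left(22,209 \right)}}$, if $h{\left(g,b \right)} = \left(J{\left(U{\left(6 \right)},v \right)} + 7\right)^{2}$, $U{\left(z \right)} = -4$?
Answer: $\frac{17489629101393}{4499896709} \approx 3886.7$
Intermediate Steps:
$v = \frac{2}{3}$ ($v = \left(- \frac{1}{3}\right) \left(-2\right) = \frac{2}{3} \approx 0.66667$)
$Y{\left(d \right)} = 42 + 217 d^{2}$ ($Y{\left(d \right)} = 42 - 7 \left(- 31 d^{2}\right) = 42 + 217 d^{2}$)
$h{\left(g,b \right)} = \frac{529}{9}$ ($h{\left(g,b \right)} = \left(\frac{2}{3} + 7\right)^{2} = \left(\frac{23}{3}\right)^{2} = \frac{529}{9}$)
$\frac{8334}{Y{\left(-280 \right)}} + \frac{y}{h{\left(22,209 \right)}} = \frac{8334}{42 + 217 \left(-280\right)^{2}} + \frac{228450}{\frac{529}{9}} = \frac{8334}{42 + 217 \cdot 78400} + 228450 \cdot \frac{9}{529} = \frac{8334}{42 + 17012800} + \frac{2056050}{529} = \frac{8334}{17012842} + \frac{2056050}{529} = 8334 \cdot \frac{1}{17012842} + \frac{2056050}{529} = \frac{4167}{8506421} + \frac{2056050}{529} = \frac{17489629101393}{4499896709}$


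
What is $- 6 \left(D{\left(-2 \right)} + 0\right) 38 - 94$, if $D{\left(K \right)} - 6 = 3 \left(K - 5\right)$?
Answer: $3326$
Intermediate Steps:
$D{\left(K \right)} = -9 + 3 K$ ($D{\left(K \right)} = 6 + 3 \left(K - 5\right) = 6 + 3 \left(-5 + K\right) = 6 + \left(-15 + 3 K\right) = -9 + 3 K$)
$- 6 \left(D{\left(-2 \right)} + 0\right) 38 - 94 = - 6 \left(\left(-9 + 3 \left(-2\right)\right) + 0\right) 38 - 94 = - 6 \left(\left(-9 - 6\right) + 0\right) 38 - 94 = - 6 \left(-15 + 0\right) 38 - 94 = \left(-6\right) \left(-15\right) 38 - 94 = 90 \cdot 38 - 94 = 3420 - 94 = 3326$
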